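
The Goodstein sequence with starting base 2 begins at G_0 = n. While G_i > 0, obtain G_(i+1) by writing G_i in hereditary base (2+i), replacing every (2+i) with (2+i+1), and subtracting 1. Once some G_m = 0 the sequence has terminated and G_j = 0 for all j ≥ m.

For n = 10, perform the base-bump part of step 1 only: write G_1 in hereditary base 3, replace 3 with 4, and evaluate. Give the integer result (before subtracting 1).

1026

step 0: 10 = 2^(2 + 1) + 2; sub 3 for 2: 3^(3 + 1) + 3; = 84; G_1 = 84−1 = 83
step 1: 83 = 3^(3 + 1) + 2; sub 4 for 3: 4^(4 + 1) + 2; = 1026; G_2 = 1026−1 = 1025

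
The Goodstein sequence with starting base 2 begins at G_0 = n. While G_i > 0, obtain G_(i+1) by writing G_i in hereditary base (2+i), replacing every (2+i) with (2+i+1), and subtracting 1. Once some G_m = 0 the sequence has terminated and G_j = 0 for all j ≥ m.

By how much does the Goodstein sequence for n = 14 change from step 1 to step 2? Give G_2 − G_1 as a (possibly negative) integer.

[0] 14 ≡ 2^(2 + 1) + 2^2 + 2 (base 2). Lift 3: 111. −1: 110.
[1] 110 ≡ 3^(3 + 1) + 3^3 + 2 (base 3). Lift 4: 1282. −1: 1281.

1171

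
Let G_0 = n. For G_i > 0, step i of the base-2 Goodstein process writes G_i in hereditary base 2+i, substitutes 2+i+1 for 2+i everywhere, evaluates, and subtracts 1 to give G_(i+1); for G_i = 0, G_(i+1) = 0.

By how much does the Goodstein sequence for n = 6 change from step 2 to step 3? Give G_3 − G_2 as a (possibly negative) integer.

[0] 6 ≡ 2^2 + 2 (base 2). Lift 3: 30. −1: 29.
[1] 29 ≡ 3^3 + 2 (base 3). Lift 4: 258. −1: 257.
[2] 257 ≡ 4^4 + 1 (base 4). Lift 5: 3126. −1: 3125.

2868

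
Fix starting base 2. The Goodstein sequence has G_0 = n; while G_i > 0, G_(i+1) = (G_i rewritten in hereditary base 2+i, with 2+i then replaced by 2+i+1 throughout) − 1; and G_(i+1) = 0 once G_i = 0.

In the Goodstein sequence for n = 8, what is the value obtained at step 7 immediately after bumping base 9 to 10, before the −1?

base 2: 8 = 2^(2 + 1); at 3: 3^(3 + 1) = 81; next = 80
base 3: 80 = 2·3^3 + 2·3^2 + 2·3 + 2; at 4: 2·4^4 + 2·4^2 + 2·4 + 2 = 554; next = 553
base 4: 553 = 2·4^4 + 2·4^2 + 2·4 + 1; at 5: 2·5^5 + 2·5^2 + 2·5 + 1 = 6311; next = 6310
base 5: 6310 = 2·5^5 + 2·5^2 + 2·5; at 6: 2·6^6 + 2·6^2 + 2·6 = 93396; next = 93395
base 6: 93395 = 2·6^6 + 2·6^2 + 6 + 5; at 7: 2·7^7 + 2·7^2 + 7 + 5 = 1647196; next = 1647195
base 7: 1647195 = 2·7^7 + 2·7^2 + 7 + 4; at 8: 2·8^8 + 2·8^2 + 8 + 4 = 33554572; next = 33554571
base 8: 33554571 = 2·8^8 + 2·8^2 + 8 + 3; at 9: 2·9^9 + 2·9^2 + 9 + 3 = 774841152; next = 774841151

20000000212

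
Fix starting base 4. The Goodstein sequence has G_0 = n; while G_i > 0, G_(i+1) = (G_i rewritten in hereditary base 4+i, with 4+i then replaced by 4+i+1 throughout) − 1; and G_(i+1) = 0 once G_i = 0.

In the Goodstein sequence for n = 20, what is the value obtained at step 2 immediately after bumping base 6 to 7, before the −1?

52

step 0: 20 = 4^2 + 4; sub 5 for 4: 5^2 + 5; = 30; G_1 = 30−1 = 29
step 1: 29 = 5^2 + 4; sub 6 for 5: 6^2 + 4; = 40; G_2 = 40−1 = 39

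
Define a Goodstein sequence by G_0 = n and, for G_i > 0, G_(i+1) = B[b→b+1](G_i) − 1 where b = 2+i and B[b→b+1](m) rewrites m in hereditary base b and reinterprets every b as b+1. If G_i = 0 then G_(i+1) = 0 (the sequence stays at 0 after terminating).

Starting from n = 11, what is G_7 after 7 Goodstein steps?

2749609302

G_0=11  [base 2] 2^(2 + 1) + 2 + 1  →[2↦3]→  3^(3 + 1) + 3 + 1 = 85  −1 ⇒ G_1=84
G_1=84  [base 3] 3^(3 + 1) + 3  →[3↦4]→  4^(4 + 1) + 4 = 1028  −1 ⇒ G_2=1027
G_2=1027  [base 4] 4^(4 + 1) + 3  →[4↦5]→  5^(5 + 1) + 3 = 15628  −1 ⇒ G_3=15627
G_3=15627  [base 5] 5^(5 + 1) + 2  →[5↦6]→  6^(6 + 1) + 2 = 279938  −1 ⇒ G_4=279937
G_4=279937  [base 6] 6^(6 + 1) + 1  →[6↦7]→  7^(7 + 1) + 1 = 5764802  −1 ⇒ G_5=5764801
G_5=5764801  [base 7] 7^(7 + 1)  →[7↦8]→  8^(8 + 1) = 134217728  −1 ⇒ G_6=134217727
G_6=134217727  [base 8] 7·8^8 + 7·8^7 + 7·8^6 + 7·8^5 + 7·8^4 + 7·8^3 + 7·8^2 + 7·8 + 7  →[8↦9]→  7·9^9 + 7·9^7 + 7·9^6 + 7·9^5 + 7·9^4 + 7·9^3 + 7·9^2 + 7·9 + 7 = 2749609303  −1 ⇒ G_7=2749609302
G_7=2749609302  [base 9] 7·9^9 + 7·9^7 + 7·9^6 + 7·9^5 + 7·9^4 + 7·9^3 + 7·9^2 + 7·9 + 6  →[9↦10]→  7·10^10 + 7·10^7 + 7·10^6 + 7·10^5 + 7·10^4 + 7·10^3 + 7·10^2 + 7·10 + 6 = 70077777776  −1 ⇒ G_8=70077777775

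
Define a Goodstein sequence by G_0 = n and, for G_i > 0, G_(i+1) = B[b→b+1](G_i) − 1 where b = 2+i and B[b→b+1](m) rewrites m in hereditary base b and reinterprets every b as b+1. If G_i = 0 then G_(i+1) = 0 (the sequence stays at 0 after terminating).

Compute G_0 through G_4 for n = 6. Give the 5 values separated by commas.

base 2: 6 = 2^2 + 2; at 3: 3^3 + 3 = 30; next = 29
base 3: 29 = 3^3 + 2; at 4: 4^4 + 2 = 258; next = 257
base 4: 257 = 4^4 + 1; at 5: 5^5 + 1 = 3126; next = 3125
base 5: 3125 = 5^5; at 6: 6^6 = 46656; next = 46655

6, 29, 257, 3125, 46655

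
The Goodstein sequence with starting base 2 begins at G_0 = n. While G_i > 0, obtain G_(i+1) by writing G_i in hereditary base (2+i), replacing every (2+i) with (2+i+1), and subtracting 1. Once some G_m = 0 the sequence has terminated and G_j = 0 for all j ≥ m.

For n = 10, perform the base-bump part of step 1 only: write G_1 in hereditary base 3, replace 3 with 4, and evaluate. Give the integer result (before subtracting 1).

i=0: 10 = 2^(2 + 1) + 2 (b=2); 2→3: 3^(3 + 1) + 3 = 84; 84−1 = 83
i=1: 83 = 3^(3 + 1) + 2 (b=3); 3→4: 4^(4 + 1) + 2 = 1026; 1026−1 = 1025

1026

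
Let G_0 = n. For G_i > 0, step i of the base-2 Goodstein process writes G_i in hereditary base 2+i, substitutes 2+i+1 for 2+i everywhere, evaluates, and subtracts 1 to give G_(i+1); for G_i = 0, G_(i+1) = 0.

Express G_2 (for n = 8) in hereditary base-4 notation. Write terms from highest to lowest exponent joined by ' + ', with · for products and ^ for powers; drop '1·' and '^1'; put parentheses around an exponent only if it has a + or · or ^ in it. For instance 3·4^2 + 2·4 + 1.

8 —HB2→ 2^(2 + 1) —bump→ 3^(3 + 1) = 81 —(−1)→ 80
80 —HB3→ 2·3^3 + 2·3^2 + 2·3 + 2 —bump→ 2·4^4 + 2·4^2 + 2·4 + 2 = 554 —(−1)→ 553
553 —HB4→ 2·4^4 + 2·4^2 + 2·4 + 1 —bump→ 2·5^5 + 2·5^2 + 2·5 + 1 = 6311 —(−1)→ 6310

2·4^4 + 2·4^2 + 2·4 + 1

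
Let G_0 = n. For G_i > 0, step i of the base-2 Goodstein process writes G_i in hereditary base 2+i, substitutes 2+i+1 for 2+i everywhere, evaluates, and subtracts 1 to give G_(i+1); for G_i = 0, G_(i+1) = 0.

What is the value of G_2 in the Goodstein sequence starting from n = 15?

1283

step 0: 15 = 2^(2 + 1) + 2^2 + 2 + 1; sub 3 for 2: 3^(3 + 1) + 3^3 + 3 + 1; = 112; G_1 = 112−1 = 111
step 1: 111 = 3^(3 + 1) + 3^3 + 3; sub 4 for 3: 4^(4 + 1) + 4^4 + 4; = 1284; G_2 = 1284−1 = 1283
step 2: 1283 = 4^(4 + 1) + 4^4 + 3; sub 5 for 4: 5^(5 + 1) + 5^5 + 3; = 18753; G_3 = 18753−1 = 18752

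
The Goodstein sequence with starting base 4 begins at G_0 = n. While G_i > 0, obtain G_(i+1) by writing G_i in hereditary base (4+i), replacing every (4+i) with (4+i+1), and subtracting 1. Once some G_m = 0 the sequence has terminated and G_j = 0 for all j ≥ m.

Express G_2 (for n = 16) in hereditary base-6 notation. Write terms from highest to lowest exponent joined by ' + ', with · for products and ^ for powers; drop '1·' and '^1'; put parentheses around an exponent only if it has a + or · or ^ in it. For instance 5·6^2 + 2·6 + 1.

(0) 16|_4 = 4^2 ↦ 5^2|_5 = 25 ⇒ 24
(1) 24|_5 = 4·5 + 4 ↦ 4·6 + 4|_6 = 28 ⇒ 27
(2) 27|_6 = 4·6 + 3 ↦ 4·7 + 3|_7 = 31 ⇒ 30

4·6 + 3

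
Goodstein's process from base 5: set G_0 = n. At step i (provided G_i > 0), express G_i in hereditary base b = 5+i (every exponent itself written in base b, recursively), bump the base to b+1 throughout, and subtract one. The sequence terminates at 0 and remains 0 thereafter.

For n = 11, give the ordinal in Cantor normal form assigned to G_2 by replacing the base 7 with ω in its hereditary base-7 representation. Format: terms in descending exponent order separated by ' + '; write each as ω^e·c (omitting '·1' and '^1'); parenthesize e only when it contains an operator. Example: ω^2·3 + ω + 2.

ω + 6

[0] 11 ≡ 2·5 + 1 (base 5). Lift 6: 13. −1: 12.
[1] 12 ≡ 2·6 (base 6). Lift 7: 14. −1: 13.
[2] 13 ≡ 7 + 6 (base 7). Lift 8: 14. −1: 13.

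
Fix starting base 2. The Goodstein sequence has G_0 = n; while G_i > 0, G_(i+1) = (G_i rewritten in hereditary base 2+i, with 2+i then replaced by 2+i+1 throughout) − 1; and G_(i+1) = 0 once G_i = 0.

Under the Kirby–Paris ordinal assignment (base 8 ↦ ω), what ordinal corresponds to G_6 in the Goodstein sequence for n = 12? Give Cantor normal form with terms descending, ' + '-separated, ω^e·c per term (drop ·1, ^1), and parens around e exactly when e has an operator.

ω^(ω + 1) + ω^2·2 + ω + 3

12 —HB2→ 2^(2 + 1) + 2^2 —bump→ 3^(3 + 1) + 3^3 = 108 —(−1)→ 107
107 —HB3→ 3^(3 + 1) + 2·3^2 + 2·3 + 2 —bump→ 4^(4 + 1) + 2·4^2 + 2·4 + 2 = 1066 —(−1)→ 1065
1065 —HB4→ 4^(4 + 1) + 2·4^2 + 2·4 + 1 —bump→ 5^(5 + 1) + 2·5^2 + 2·5 + 1 = 15686 —(−1)→ 15685
15685 —HB5→ 5^(5 + 1) + 2·5^2 + 2·5 —bump→ 6^(6 + 1) + 2·6^2 + 2·6 = 280020 —(−1)→ 280019
280019 —HB6→ 6^(6 + 1) + 2·6^2 + 6 + 5 —bump→ 7^(7 + 1) + 2·7^2 + 7 + 5 = 5764911 —(−1)→ 5764910
5764910 —HB7→ 7^(7 + 1) + 2·7^2 + 7 + 4 —bump→ 8^(8 + 1) + 2·8^2 + 8 + 4 = 134217868 —(−1)→ 134217867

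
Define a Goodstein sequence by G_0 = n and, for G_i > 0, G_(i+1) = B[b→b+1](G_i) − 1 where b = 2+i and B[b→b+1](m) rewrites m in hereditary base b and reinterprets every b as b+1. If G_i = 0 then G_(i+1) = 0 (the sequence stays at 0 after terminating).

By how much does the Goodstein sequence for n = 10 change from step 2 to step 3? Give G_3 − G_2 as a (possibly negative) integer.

base 2: 10 = 2^(2 + 1) + 2; at 3: 3^(3 + 1) + 3 = 84; next = 83
base 3: 83 = 3^(3 + 1) + 2; at 4: 4^(4 + 1) + 2 = 1026; next = 1025
base 4: 1025 = 4^(4 + 1) + 1; at 5: 5^(5 + 1) + 1 = 15626; next = 15625

14600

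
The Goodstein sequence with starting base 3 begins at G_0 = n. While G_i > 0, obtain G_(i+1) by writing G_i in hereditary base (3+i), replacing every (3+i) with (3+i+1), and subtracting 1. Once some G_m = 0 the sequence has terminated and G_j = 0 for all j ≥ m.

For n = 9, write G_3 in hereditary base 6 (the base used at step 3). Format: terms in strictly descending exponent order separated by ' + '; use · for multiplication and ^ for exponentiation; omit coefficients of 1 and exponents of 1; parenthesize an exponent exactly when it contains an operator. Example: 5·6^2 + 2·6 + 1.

i=0: 9 = 3^2 (b=3); 3→4: 4^2 = 16; 16−1 = 15
i=1: 15 = 3·4 + 3 (b=4); 4→5: 3·5 + 3 = 18; 18−1 = 17
i=2: 17 = 3·5 + 2 (b=5); 5→6: 3·6 + 2 = 20; 20−1 = 19
i=3: 19 = 3·6 + 1 (b=6); 6→7: 3·7 + 1 = 22; 22−1 = 21

3·6 + 1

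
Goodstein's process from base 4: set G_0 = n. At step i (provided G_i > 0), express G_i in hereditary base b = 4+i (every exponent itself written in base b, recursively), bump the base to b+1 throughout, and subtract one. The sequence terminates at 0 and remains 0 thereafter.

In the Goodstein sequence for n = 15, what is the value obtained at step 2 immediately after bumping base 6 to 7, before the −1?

G_0 = 15. HB_4(15) = 3·4 + 3. Bump = 18. G_1 = 17.
G_1 = 17. HB_5(17) = 3·5 + 2. Bump = 20. G_2 = 19.
G_2 = 19. HB_6(19) = 3·6 + 1. Bump = 22. G_3 = 21.

22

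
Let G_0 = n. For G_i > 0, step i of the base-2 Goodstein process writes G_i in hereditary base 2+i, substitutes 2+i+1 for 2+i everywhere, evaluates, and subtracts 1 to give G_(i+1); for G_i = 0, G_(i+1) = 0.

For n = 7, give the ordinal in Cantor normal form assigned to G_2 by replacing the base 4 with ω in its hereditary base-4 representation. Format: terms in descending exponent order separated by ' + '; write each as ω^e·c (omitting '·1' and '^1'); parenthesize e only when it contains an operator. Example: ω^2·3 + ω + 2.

step 0: 7 = 2^2 + 2 + 1; sub 3 for 2: 3^3 + 3 + 1; = 31; G_1 = 31−1 = 30
step 1: 30 = 3^3 + 3; sub 4 for 3: 4^4 + 4; = 260; G_2 = 260−1 = 259

ω^ω + 3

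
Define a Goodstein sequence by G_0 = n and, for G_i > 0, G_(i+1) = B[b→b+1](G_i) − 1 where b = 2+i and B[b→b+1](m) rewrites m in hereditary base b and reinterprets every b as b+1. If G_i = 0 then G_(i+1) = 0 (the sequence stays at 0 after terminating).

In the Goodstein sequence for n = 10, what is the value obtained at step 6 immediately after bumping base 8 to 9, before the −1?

1937434593

base 2: 10 = 2^(2 + 1) + 2; at 3: 3^(3 + 1) + 3 = 84; next = 83
base 3: 83 = 3^(3 + 1) + 2; at 4: 4^(4 + 1) + 2 = 1026; next = 1025
base 4: 1025 = 4^(4 + 1) + 1; at 5: 5^(5 + 1) + 1 = 15626; next = 15625
base 5: 15625 = 5^(5 + 1); at 6: 6^(6 + 1) = 279936; next = 279935
base 6: 279935 = 5·6^6 + 5·6^5 + 5·6^4 + 5·6^3 + 5·6^2 + 5·6 + 5; at 7: 5·7^7 + 5·7^5 + 5·7^4 + 5·7^3 + 5·7^2 + 5·7 + 5 = 4215755; next = 4215754
base 7: 4215754 = 5·7^7 + 5·7^5 + 5·7^4 + 5·7^3 + 5·7^2 + 5·7 + 4; at 8: 5·8^8 + 5·8^5 + 5·8^4 + 5·8^3 + 5·8^2 + 5·8 + 4 = 84073324; next = 84073323
base 8: 84073323 = 5·8^8 + 5·8^5 + 5·8^4 + 5·8^3 + 5·8^2 + 5·8 + 3; at 9: 5·9^9 + 5·9^5 + 5·9^4 + 5·9^3 + 5·9^2 + 5·9 + 3 = 1937434593; next = 1937434592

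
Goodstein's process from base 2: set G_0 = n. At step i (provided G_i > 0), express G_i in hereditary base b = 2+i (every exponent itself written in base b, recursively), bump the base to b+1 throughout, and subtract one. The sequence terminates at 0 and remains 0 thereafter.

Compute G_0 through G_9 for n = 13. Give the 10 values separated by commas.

13, 108, 1279, 16092, 280711, 5765998, 134219479, 3486786855, 100000003325, 3138428381103

i=0: 13 = 2^(2 + 1) + 2^2 + 1 (b=2); 2→3: 3^(3 + 1) + 3^3 + 1 = 109; 109−1 = 108
i=1: 108 = 3^(3 + 1) + 3^3 (b=3); 3→4: 4^(4 + 1) + 4^4 = 1280; 1280−1 = 1279
i=2: 1279 = 4^(4 + 1) + 3·4^3 + 3·4^2 + 3·4 + 3 (b=4); 4→5: 5^(5 + 1) + 3·5^3 + 3·5^2 + 3·5 + 3 = 16093; 16093−1 = 16092
i=3: 16092 = 5^(5 + 1) + 3·5^3 + 3·5^2 + 3·5 + 2 (b=5); 5→6: 6^(6 + 1) + 3·6^3 + 3·6^2 + 3·6 + 2 = 280712; 280712−1 = 280711
i=4: 280711 = 6^(6 + 1) + 3·6^3 + 3·6^2 + 3·6 + 1 (b=6); 6→7: 7^(7 + 1) + 3·7^3 + 3·7^2 + 3·7 + 1 = 5765999; 5765999−1 = 5765998
i=5: 5765998 = 7^(7 + 1) + 3·7^3 + 3·7^2 + 3·7 (b=7); 7→8: 8^(8 + 1) + 3·8^3 + 3·8^2 + 3·8 = 134219480; 134219480−1 = 134219479
i=6: 134219479 = 8^(8 + 1) + 3·8^3 + 3·8^2 + 2·8 + 7 (b=8); 8→9: 9^(9 + 1) + 3·9^3 + 3·9^2 + 2·9 + 7 = 3486786856; 3486786856−1 = 3486786855
i=7: 3486786855 = 9^(9 + 1) + 3·9^3 + 3·9^2 + 2·9 + 6 (b=9); 9→10: 10^(10 + 1) + 3·10^3 + 3·10^2 + 2·10 + 6 = 100000003326; 100000003326−1 = 100000003325
i=8: 100000003325 = 10^(10 + 1) + 3·10^3 + 3·10^2 + 2·10 + 5 (b=10); 10→11: 11^(11 + 1) + 3·11^3 + 3·11^2 + 2·11 + 5 = 3138428381104; 3138428381104−1 = 3138428381103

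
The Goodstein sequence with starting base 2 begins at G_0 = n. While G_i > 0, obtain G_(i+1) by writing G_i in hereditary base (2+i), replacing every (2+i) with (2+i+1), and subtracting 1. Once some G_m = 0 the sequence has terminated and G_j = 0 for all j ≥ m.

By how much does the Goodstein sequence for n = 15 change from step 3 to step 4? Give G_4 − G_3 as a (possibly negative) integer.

G_0 = 15. HB_2(15) = 2^(2 + 1) + 2^2 + 2 + 1. Bump = 112. G_1 = 111.
G_1 = 111. HB_3(111) = 3^(3 + 1) + 3^3 + 3. Bump = 1284. G_2 = 1283.
G_2 = 1283. HB_4(1283) = 4^(4 + 1) + 4^4 + 3. Bump = 18753. G_3 = 18752.
G_3 = 18752. HB_5(18752) = 5^(5 + 1) + 5^5 + 2. Bump = 326594. G_4 = 326593.

307841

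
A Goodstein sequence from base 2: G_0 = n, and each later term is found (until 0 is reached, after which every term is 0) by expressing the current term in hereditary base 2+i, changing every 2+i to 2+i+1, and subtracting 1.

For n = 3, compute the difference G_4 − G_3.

step 0: 3 = 2 + 1; sub 3 for 2: 3 + 1; = 4; G_1 = 4−1 = 3
step 1: 3 = 3; sub 4 for 3: 4; = 4; G_2 = 4−1 = 3
step 2: 3 = 3; sub 5 for 4: 3; = 3; G_3 = 3−1 = 2
step 3: 2 = 2; sub 6 for 5: 2; = 2; G_4 = 2−1 = 1

-1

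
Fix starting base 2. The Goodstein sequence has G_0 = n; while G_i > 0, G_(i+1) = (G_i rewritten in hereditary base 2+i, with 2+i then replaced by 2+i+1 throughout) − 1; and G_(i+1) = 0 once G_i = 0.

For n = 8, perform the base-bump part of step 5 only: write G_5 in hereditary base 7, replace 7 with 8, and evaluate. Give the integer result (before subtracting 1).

33554572

G_0=8  [base 2] 2^(2 + 1)  →[2↦3]→  3^(3 + 1) = 81  −1 ⇒ G_1=80
G_1=80  [base 3] 2·3^3 + 2·3^2 + 2·3 + 2  →[3↦4]→  2·4^4 + 2·4^2 + 2·4 + 2 = 554  −1 ⇒ G_2=553
G_2=553  [base 4] 2·4^4 + 2·4^2 + 2·4 + 1  →[4↦5]→  2·5^5 + 2·5^2 + 2·5 + 1 = 6311  −1 ⇒ G_3=6310
G_3=6310  [base 5] 2·5^5 + 2·5^2 + 2·5  →[5↦6]→  2·6^6 + 2·6^2 + 2·6 = 93396  −1 ⇒ G_4=93395
G_4=93395  [base 6] 2·6^6 + 2·6^2 + 6 + 5  →[6↦7]→  2·7^7 + 2·7^2 + 7 + 5 = 1647196  −1 ⇒ G_5=1647195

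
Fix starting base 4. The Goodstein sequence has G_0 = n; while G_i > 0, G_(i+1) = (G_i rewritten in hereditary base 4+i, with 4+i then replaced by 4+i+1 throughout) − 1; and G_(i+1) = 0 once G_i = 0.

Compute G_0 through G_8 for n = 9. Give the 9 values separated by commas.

i=0: 9 = 2·4 + 1 (b=4); 4→5: 2·5 + 1 = 11; 11−1 = 10
i=1: 10 = 2·5 (b=5); 5→6: 2·6 = 12; 12−1 = 11
i=2: 11 = 6 + 5 (b=6); 6→7: 7 + 5 = 12; 12−1 = 11
i=3: 11 = 7 + 4 (b=7); 7→8: 8 + 4 = 12; 12−1 = 11
i=4: 11 = 8 + 3 (b=8); 8→9: 9 + 3 = 12; 12−1 = 11
i=5: 11 = 9 + 2 (b=9); 9→10: 10 + 2 = 12; 12−1 = 11
i=6: 11 = 10 + 1 (b=10); 10→11: 11 + 1 = 12; 12−1 = 11
i=7: 11 = 11 (b=11); 11→12: 12 = 12; 12−1 = 11

9, 10, 11, 11, 11, 11, 11, 11, 11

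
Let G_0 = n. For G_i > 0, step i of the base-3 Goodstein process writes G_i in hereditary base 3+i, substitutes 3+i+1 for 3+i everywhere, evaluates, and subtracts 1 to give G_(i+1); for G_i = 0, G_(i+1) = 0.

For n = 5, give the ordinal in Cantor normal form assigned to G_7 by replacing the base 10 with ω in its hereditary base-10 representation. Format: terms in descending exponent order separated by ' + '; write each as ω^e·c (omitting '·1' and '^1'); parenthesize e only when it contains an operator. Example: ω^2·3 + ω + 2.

1

[0] 5 ≡ 3 + 2 (base 3). Lift 4: 6. −1: 5.
[1] 5 ≡ 4 + 1 (base 4). Lift 5: 6. −1: 5.
[2] 5 ≡ 5 (base 5). Lift 6: 6. −1: 5.
[3] 5 ≡ 5 (base 6). Lift 7: 5. −1: 4.
[4] 4 ≡ 4 (base 7). Lift 8: 4. −1: 3.
[5] 3 ≡ 3 (base 8). Lift 9: 3. −1: 2.
[6] 2 ≡ 2 (base 9). Lift 10: 2. −1: 1.
[7] 1 ≡ 1 (base 10). Lift 11: 1. −1: 0.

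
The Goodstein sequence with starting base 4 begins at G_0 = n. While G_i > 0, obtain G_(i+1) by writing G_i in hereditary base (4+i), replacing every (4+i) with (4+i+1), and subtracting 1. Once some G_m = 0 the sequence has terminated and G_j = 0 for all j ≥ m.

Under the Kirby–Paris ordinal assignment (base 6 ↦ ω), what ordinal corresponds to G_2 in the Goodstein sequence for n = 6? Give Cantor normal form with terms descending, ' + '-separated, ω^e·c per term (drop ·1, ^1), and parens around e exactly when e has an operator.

ω

[0] 6 ≡ 4 + 2 (base 4). Lift 5: 7. −1: 6.
[1] 6 ≡ 5 + 1 (base 5). Lift 6: 7. −1: 6.
[2] 6 ≡ 6 (base 6). Lift 7: 7. −1: 6.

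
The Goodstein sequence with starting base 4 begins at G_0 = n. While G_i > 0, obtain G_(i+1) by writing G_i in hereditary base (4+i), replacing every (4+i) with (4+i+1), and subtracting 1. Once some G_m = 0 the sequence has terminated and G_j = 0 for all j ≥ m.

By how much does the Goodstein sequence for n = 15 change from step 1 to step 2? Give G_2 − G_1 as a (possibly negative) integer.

G_0 = 15. HB_4(15) = 3·4 + 3. Bump = 18. G_1 = 17.
G_1 = 17. HB_5(17) = 3·5 + 2. Bump = 20. G_2 = 19.

2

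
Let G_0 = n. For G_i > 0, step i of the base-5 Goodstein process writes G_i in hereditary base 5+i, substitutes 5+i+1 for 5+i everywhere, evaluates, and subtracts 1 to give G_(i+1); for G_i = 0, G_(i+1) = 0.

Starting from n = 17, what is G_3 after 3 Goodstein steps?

[0] 17 ≡ 3·5 + 2 (base 5). Lift 6: 20. −1: 19.
[1] 19 ≡ 3·6 + 1 (base 6). Lift 7: 22. −1: 21.
[2] 21 ≡ 3·7 (base 7). Lift 8: 24. −1: 23.
[3] 23 ≡ 2·8 + 7 (base 8). Lift 9: 25. −1: 24.

23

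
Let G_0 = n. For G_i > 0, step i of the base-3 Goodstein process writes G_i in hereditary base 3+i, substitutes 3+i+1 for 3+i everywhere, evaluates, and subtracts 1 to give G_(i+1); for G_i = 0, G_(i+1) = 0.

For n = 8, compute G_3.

11

[0] 8 ≡ 2·3 + 2 (base 3). Lift 4: 10. −1: 9.
[1] 9 ≡ 2·4 + 1 (base 4). Lift 5: 11. −1: 10.
[2] 10 ≡ 2·5 (base 5). Lift 6: 12. −1: 11.
[3] 11 ≡ 6 + 5 (base 6). Lift 7: 12. −1: 11.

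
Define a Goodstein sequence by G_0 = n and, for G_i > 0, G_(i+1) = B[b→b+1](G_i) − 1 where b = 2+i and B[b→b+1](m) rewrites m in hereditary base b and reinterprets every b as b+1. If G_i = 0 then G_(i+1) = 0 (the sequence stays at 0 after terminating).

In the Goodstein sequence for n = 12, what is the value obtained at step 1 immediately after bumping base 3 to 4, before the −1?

1066

i=0: 12 = 2^(2 + 1) + 2^2 (b=2); 2→3: 3^(3 + 1) + 3^3 = 108; 108−1 = 107
i=1: 107 = 3^(3 + 1) + 2·3^2 + 2·3 + 2 (b=3); 3→4: 4^(4 + 1) + 2·4^2 + 2·4 + 2 = 1066; 1066−1 = 1065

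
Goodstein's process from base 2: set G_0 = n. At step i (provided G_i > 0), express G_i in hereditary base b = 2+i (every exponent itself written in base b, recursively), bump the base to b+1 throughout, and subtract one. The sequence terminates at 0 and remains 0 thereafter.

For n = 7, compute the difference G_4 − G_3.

G_0 = 7. HB_2(7) = 2^2 + 2 + 1. Bump = 31. G_1 = 30.
G_1 = 30. HB_3(30) = 3^3 + 3. Bump = 260. G_2 = 259.
G_2 = 259. HB_4(259) = 4^4 + 3. Bump = 3128. G_3 = 3127.
G_3 = 3127. HB_5(3127) = 5^5 + 2. Bump = 46658. G_4 = 46657.

43530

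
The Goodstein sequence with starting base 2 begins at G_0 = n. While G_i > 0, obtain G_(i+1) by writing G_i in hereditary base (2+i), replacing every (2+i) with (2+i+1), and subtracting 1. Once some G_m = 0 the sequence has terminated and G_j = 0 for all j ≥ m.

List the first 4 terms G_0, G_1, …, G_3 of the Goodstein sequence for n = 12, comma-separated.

12, 107, 1065, 15685

i=0: 12 = 2^(2 + 1) + 2^2 (b=2); 2→3: 3^(3 + 1) + 3^3 = 108; 108−1 = 107
i=1: 107 = 3^(3 + 1) + 2·3^2 + 2·3 + 2 (b=3); 3→4: 4^(4 + 1) + 2·4^2 + 2·4 + 2 = 1066; 1066−1 = 1065
i=2: 1065 = 4^(4 + 1) + 2·4^2 + 2·4 + 1 (b=4); 4→5: 5^(5 + 1) + 2·5^2 + 2·5 + 1 = 15686; 15686−1 = 15685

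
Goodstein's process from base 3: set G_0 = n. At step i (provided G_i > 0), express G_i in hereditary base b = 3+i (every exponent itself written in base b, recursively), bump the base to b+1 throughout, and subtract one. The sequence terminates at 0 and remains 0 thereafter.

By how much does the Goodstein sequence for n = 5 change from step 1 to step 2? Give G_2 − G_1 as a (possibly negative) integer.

0

G_0 = 5. HB_3(5) = 3 + 2. Bump = 6. G_1 = 5.
G_1 = 5. HB_4(5) = 4 + 1. Bump = 6. G_2 = 5.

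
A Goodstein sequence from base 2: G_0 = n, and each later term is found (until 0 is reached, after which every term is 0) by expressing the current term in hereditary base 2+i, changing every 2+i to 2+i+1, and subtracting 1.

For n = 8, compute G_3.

6310

base 2: 8 = 2^(2 + 1); at 3: 3^(3 + 1) = 81; next = 80
base 3: 80 = 2·3^3 + 2·3^2 + 2·3 + 2; at 4: 2·4^4 + 2·4^2 + 2·4 + 2 = 554; next = 553
base 4: 553 = 2·4^4 + 2·4^2 + 2·4 + 1; at 5: 2·5^5 + 2·5^2 + 2·5 + 1 = 6311; next = 6310
base 5: 6310 = 2·5^5 + 2·5^2 + 2·5; at 6: 2·6^6 + 2·6^2 + 2·6 = 93396; next = 93395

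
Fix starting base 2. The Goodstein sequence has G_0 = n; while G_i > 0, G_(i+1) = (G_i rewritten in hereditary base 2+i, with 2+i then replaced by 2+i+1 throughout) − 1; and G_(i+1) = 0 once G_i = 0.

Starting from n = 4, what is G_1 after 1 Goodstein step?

i=0: 4 = 2^2 (b=2); 2→3: 3^3 = 27; 27−1 = 26
i=1: 26 = 2·3^2 + 2·3 + 2 (b=3); 3→4: 2·4^2 + 2·4 + 2 = 42; 42−1 = 41

26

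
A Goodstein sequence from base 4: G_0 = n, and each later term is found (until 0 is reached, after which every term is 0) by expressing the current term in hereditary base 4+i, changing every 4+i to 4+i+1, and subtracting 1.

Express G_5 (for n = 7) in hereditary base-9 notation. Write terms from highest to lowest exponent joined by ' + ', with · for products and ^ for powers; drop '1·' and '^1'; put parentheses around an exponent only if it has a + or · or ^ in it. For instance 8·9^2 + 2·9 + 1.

step 0: 7 = 4 + 3; sub 5 for 4: 5 + 3; = 8; G_1 = 8−1 = 7
step 1: 7 = 5 + 2; sub 6 for 5: 6 + 2; = 8; G_2 = 8−1 = 7
step 2: 7 = 6 + 1; sub 7 for 6: 7 + 1; = 8; G_3 = 8−1 = 7
step 3: 7 = 7; sub 8 for 7: 8; = 8; G_4 = 8−1 = 7
step 4: 7 = 7; sub 9 for 8: 7; = 7; G_5 = 7−1 = 6
step 5: 6 = 6; sub 10 for 9: 6; = 6; G_6 = 6−1 = 5

6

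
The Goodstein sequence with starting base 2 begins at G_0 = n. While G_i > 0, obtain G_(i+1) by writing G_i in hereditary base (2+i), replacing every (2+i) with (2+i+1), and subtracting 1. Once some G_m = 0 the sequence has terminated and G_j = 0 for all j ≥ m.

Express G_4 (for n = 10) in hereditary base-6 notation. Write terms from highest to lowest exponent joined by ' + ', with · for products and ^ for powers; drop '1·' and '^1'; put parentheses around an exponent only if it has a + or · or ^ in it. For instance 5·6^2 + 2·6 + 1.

5·6^6 + 5·6^5 + 5·6^4 + 5·6^3 + 5·6^2 + 5·6 + 5

step 0: 10 = 2^(2 + 1) + 2; sub 3 for 2: 3^(3 + 1) + 3; = 84; G_1 = 84−1 = 83
step 1: 83 = 3^(3 + 1) + 2; sub 4 for 3: 4^(4 + 1) + 2; = 1026; G_2 = 1026−1 = 1025
step 2: 1025 = 4^(4 + 1) + 1; sub 5 for 4: 5^(5 + 1) + 1; = 15626; G_3 = 15626−1 = 15625
step 3: 15625 = 5^(5 + 1); sub 6 for 5: 6^(6 + 1); = 279936; G_4 = 279936−1 = 279935
step 4: 279935 = 5·6^6 + 5·6^5 + 5·6^4 + 5·6^3 + 5·6^2 + 5·6 + 5; sub 7 for 6: 5·7^7 + 5·7^5 + 5·7^4 + 5·7^3 + 5·7^2 + 5·7 + 5; = 4215755; G_5 = 4215755−1 = 4215754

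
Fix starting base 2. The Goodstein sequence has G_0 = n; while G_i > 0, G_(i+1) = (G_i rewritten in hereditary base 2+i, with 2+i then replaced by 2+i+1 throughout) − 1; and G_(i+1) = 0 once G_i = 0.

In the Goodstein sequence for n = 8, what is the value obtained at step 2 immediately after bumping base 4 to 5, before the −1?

6311

(0) 8|_2 = 2^(2 + 1) ↦ 3^(3 + 1)|_3 = 81 ⇒ 80
(1) 80|_3 = 2·3^3 + 2·3^2 + 2·3 + 2 ↦ 2·4^4 + 2·4^2 + 2·4 + 2|_4 = 554 ⇒ 553
(2) 553|_4 = 2·4^4 + 2·4^2 + 2·4 + 1 ↦ 2·5^5 + 2·5^2 + 2·5 + 1|_5 = 6311 ⇒ 6310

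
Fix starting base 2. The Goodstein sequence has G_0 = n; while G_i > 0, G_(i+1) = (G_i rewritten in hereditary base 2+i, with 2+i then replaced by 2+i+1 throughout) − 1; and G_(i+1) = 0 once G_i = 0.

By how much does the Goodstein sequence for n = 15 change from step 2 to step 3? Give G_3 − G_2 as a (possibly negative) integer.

G_0 = 15. HB_2(15) = 2^(2 + 1) + 2^2 + 2 + 1. Bump = 112. G_1 = 111.
G_1 = 111. HB_3(111) = 3^(3 + 1) + 3^3 + 3. Bump = 1284. G_2 = 1283.
G_2 = 1283. HB_4(1283) = 4^(4 + 1) + 4^4 + 3. Bump = 18753. G_3 = 18752.

17469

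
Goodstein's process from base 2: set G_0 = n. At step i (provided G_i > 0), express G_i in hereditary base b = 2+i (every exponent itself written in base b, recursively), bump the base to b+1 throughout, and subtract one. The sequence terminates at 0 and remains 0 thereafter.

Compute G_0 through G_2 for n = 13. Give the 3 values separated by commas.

13, 108, 1279

i=0: 13 = 2^(2 + 1) + 2^2 + 1 (b=2); 2→3: 3^(3 + 1) + 3^3 + 1 = 109; 109−1 = 108
i=1: 108 = 3^(3 + 1) + 3^3 (b=3); 3→4: 4^(4 + 1) + 4^4 = 1280; 1280−1 = 1279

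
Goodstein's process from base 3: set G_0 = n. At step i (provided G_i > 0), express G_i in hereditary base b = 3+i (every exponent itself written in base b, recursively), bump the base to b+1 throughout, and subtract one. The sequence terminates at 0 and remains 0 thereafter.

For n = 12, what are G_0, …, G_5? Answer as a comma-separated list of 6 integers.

[0] 12 ≡ 3^2 + 3 (base 3). Lift 4: 20. −1: 19.
[1] 19 ≡ 4^2 + 3 (base 4). Lift 5: 28. −1: 27.
[2] 27 ≡ 5^2 + 2 (base 5). Lift 6: 38. −1: 37.
[3] 37 ≡ 6^2 + 1 (base 6). Lift 7: 50. −1: 49.
[4] 49 ≡ 7^2 (base 7). Lift 8: 64. −1: 63.

12, 19, 27, 37, 49, 63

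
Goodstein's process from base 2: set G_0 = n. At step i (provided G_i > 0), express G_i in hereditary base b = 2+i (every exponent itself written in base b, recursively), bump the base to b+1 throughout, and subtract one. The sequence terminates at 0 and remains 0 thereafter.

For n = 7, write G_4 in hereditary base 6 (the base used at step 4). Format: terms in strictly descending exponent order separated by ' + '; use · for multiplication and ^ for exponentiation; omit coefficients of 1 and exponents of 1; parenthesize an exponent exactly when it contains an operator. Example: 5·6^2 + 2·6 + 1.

(0) 7|_2 = 2^2 + 2 + 1 ↦ 3^3 + 3 + 1|_3 = 31 ⇒ 30
(1) 30|_3 = 3^3 + 3 ↦ 4^4 + 4|_4 = 260 ⇒ 259
(2) 259|_4 = 4^4 + 3 ↦ 5^5 + 3|_5 = 3128 ⇒ 3127
(3) 3127|_5 = 5^5 + 2 ↦ 6^6 + 2|_6 = 46658 ⇒ 46657
(4) 46657|_6 = 6^6 + 1 ↦ 7^7 + 1|_7 = 823544 ⇒ 823543

6^6 + 1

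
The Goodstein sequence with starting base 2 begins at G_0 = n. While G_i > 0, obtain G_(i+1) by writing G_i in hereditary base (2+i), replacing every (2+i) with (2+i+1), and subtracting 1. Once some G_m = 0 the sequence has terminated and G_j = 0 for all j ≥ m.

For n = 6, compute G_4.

i=0: 6 = 2^2 + 2 (b=2); 2→3: 3^3 + 3 = 30; 30−1 = 29
i=1: 29 = 3^3 + 2 (b=3); 3→4: 4^4 + 2 = 258; 258−1 = 257
i=2: 257 = 4^4 + 1 (b=4); 4→5: 5^5 + 1 = 3126; 3126−1 = 3125
i=3: 3125 = 5^5 (b=5); 5→6: 6^6 = 46656; 46656−1 = 46655
i=4: 46655 = 5·6^5 + 5·6^4 + 5·6^3 + 5·6^2 + 5·6 + 5 (b=6); 6→7: 5·7^5 + 5·7^4 + 5·7^3 + 5·7^2 + 5·7 + 5 = 98040; 98040−1 = 98039

46655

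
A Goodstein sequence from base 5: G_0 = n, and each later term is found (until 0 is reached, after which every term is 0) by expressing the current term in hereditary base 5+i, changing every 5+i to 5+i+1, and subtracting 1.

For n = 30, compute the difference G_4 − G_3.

G_0=30  [base 5] 5^2 + 5  →[5↦6]→  6^2 + 6 = 42  −1 ⇒ G_1=41
G_1=41  [base 6] 6^2 + 5  →[6↦7]→  7^2 + 5 = 54  −1 ⇒ G_2=53
G_2=53  [base 7] 7^2 + 4  →[7↦8]→  8^2 + 4 = 68  −1 ⇒ G_3=67
G_3=67  [base 8] 8^2 + 3  →[8↦9]→  9^2 + 3 = 84  −1 ⇒ G_4=83

16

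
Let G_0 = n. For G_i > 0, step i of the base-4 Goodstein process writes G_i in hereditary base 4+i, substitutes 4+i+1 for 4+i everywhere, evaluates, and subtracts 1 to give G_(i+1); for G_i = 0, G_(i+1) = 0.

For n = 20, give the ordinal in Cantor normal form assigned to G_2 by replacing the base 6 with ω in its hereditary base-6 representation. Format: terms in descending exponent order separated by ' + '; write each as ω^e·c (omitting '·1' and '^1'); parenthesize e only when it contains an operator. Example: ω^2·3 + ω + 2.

base 4: 20 = 4^2 + 4; at 5: 5^2 + 5 = 30; next = 29
base 5: 29 = 5^2 + 4; at 6: 6^2 + 4 = 40; next = 39
base 6: 39 = 6^2 + 3; at 7: 7^2 + 3 = 52; next = 51

ω^2 + 3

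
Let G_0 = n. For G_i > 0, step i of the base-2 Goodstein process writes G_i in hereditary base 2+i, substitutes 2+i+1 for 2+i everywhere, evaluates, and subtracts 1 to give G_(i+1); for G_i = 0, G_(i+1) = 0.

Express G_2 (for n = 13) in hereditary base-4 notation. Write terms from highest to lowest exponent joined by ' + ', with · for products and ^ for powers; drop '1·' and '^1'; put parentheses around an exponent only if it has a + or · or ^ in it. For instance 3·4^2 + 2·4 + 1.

4^(4 + 1) + 3·4^3 + 3·4^2 + 3·4 + 3

step 0: 13 = 2^(2 + 1) + 2^2 + 1; sub 3 for 2: 3^(3 + 1) + 3^3 + 1; = 109; G_1 = 109−1 = 108
step 1: 108 = 3^(3 + 1) + 3^3; sub 4 for 3: 4^(4 + 1) + 4^4; = 1280; G_2 = 1280−1 = 1279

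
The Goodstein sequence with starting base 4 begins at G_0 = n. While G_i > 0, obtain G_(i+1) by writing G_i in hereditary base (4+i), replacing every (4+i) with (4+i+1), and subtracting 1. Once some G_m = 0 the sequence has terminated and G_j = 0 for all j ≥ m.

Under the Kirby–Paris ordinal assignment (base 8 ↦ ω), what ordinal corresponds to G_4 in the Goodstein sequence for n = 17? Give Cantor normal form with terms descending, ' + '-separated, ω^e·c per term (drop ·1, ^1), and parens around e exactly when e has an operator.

ω·5 + 3

base 4: 17 = 4^2 + 1; at 5: 5^2 + 1 = 26; next = 25
base 5: 25 = 5^2; at 6: 6^2 = 36; next = 35
base 6: 35 = 5·6 + 5; at 7: 5·7 + 5 = 40; next = 39
base 7: 39 = 5·7 + 4; at 8: 5·8 + 4 = 44; next = 43
base 8: 43 = 5·8 + 3; at 9: 5·9 + 3 = 48; next = 47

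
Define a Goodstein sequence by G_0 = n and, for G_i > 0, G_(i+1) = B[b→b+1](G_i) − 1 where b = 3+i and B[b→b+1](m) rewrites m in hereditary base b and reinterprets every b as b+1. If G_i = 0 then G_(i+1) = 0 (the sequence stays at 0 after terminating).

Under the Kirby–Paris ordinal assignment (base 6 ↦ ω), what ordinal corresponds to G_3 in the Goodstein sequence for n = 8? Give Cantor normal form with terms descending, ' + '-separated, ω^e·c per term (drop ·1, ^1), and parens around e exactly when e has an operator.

ω + 5

8 —HB3→ 2·3 + 2 —bump→ 2·4 + 2 = 10 —(−1)→ 9
9 —HB4→ 2·4 + 1 —bump→ 2·5 + 1 = 11 —(−1)→ 10
10 —HB5→ 2·5 —bump→ 2·6 = 12 —(−1)→ 11
11 —HB6→ 6 + 5 —bump→ 7 + 5 = 12 —(−1)→ 11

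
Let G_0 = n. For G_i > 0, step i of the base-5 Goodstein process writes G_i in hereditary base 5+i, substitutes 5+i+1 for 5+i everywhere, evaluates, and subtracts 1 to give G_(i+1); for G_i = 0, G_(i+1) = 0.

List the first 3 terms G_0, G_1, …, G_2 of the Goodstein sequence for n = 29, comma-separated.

29, 39, 51

G_0 = 29. HB_5(29) = 5^2 + 4. Bump = 40. G_1 = 39.
G_1 = 39. HB_6(39) = 6^2 + 3. Bump = 52. G_2 = 51.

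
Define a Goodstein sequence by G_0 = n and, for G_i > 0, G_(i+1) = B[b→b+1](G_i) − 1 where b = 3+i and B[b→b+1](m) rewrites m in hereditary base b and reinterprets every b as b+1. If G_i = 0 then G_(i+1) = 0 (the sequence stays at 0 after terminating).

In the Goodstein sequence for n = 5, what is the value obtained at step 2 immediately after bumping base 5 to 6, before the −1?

[0] 5 ≡ 3 + 2 (base 3). Lift 4: 6. −1: 5.
[1] 5 ≡ 4 + 1 (base 4). Lift 5: 6. −1: 5.
[2] 5 ≡ 5 (base 5). Lift 6: 6. −1: 5.

6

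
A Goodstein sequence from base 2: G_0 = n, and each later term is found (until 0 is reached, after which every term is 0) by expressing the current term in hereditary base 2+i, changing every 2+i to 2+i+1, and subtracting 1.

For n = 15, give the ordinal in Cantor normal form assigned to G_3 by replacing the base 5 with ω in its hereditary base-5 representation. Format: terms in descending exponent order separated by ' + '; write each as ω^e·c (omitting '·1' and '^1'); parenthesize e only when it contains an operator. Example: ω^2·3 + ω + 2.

15 —HB2→ 2^(2 + 1) + 2^2 + 2 + 1 —bump→ 3^(3 + 1) + 3^3 + 3 + 1 = 112 —(−1)→ 111
111 —HB3→ 3^(3 + 1) + 3^3 + 3 —bump→ 4^(4 + 1) + 4^4 + 4 = 1284 —(−1)→ 1283
1283 —HB4→ 4^(4 + 1) + 4^4 + 3 —bump→ 5^(5 + 1) + 5^5 + 3 = 18753 —(−1)→ 18752

ω^(ω + 1) + ω^ω + 2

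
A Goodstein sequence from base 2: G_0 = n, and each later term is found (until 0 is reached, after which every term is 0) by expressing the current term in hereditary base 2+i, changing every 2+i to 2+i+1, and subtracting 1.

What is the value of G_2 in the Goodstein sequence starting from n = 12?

1065

i=0: 12 = 2^(2 + 1) + 2^2 (b=2); 2→3: 3^(3 + 1) + 3^3 = 108; 108−1 = 107
i=1: 107 = 3^(3 + 1) + 2·3^2 + 2·3 + 2 (b=3); 3→4: 4^(4 + 1) + 2·4^2 + 2·4 + 2 = 1066; 1066−1 = 1065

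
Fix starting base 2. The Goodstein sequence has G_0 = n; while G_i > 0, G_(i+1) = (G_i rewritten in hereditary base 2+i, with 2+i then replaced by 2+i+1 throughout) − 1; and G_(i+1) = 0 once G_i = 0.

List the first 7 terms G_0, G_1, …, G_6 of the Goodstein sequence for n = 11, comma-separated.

11, 84, 1027, 15627, 279937, 5764801, 134217727

G_0=11  [base 2] 2^(2 + 1) + 2 + 1  →[2↦3]→  3^(3 + 1) + 3 + 1 = 85  −1 ⇒ G_1=84
G_1=84  [base 3] 3^(3 + 1) + 3  →[3↦4]→  4^(4 + 1) + 4 = 1028  −1 ⇒ G_2=1027
G_2=1027  [base 4] 4^(4 + 1) + 3  →[4↦5]→  5^(5 + 1) + 3 = 15628  −1 ⇒ G_3=15627
G_3=15627  [base 5] 5^(5 + 1) + 2  →[5↦6]→  6^(6 + 1) + 2 = 279938  −1 ⇒ G_4=279937
G_4=279937  [base 6] 6^(6 + 1) + 1  →[6↦7]→  7^(7 + 1) + 1 = 5764802  −1 ⇒ G_5=5764801
G_5=5764801  [base 7] 7^(7 + 1)  →[7↦8]→  8^(8 + 1) = 134217728  −1 ⇒ G_6=134217727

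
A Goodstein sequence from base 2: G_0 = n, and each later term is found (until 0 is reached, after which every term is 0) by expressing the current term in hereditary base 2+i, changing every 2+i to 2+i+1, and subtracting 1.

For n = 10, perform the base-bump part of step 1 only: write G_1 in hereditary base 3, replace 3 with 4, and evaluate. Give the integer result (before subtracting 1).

10 —HB2→ 2^(2 + 1) + 2 —bump→ 3^(3 + 1) + 3 = 84 —(−1)→ 83
83 —HB3→ 3^(3 + 1) + 2 —bump→ 4^(4 + 1) + 2 = 1026 —(−1)→ 1025

1026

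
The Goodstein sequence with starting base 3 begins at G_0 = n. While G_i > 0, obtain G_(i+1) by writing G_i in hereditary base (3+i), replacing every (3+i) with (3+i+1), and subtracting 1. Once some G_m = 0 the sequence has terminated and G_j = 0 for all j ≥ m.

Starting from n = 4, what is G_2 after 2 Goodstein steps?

4

base 3: 4 = 3 + 1; at 4: 4 + 1 = 5; next = 4
base 4: 4 = 4; at 5: 5 = 5; next = 4
base 5: 4 = 4; at 6: 4 = 4; next = 3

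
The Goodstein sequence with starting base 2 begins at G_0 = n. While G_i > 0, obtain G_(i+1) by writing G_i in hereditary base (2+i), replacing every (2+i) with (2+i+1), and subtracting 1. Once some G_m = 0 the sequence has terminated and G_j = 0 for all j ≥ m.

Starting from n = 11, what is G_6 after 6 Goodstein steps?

134217727

G_0=11  [base 2] 2^(2 + 1) + 2 + 1  →[2↦3]→  3^(3 + 1) + 3 + 1 = 85  −1 ⇒ G_1=84
G_1=84  [base 3] 3^(3 + 1) + 3  →[3↦4]→  4^(4 + 1) + 4 = 1028  −1 ⇒ G_2=1027
G_2=1027  [base 4] 4^(4 + 1) + 3  →[4↦5]→  5^(5 + 1) + 3 = 15628  −1 ⇒ G_3=15627
G_3=15627  [base 5] 5^(5 + 1) + 2  →[5↦6]→  6^(6 + 1) + 2 = 279938  −1 ⇒ G_4=279937
G_4=279937  [base 6] 6^(6 + 1) + 1  →[6↦7]→  7^(7 + 1) + 1 = 5764802  −1 ⇒ G_5=5764801
G_5=5764801  [base 7] 7^(7 + 1)  →[7↦8]→  8^(8 + 1) = 134217728  −1 ⇒ G_6=134217727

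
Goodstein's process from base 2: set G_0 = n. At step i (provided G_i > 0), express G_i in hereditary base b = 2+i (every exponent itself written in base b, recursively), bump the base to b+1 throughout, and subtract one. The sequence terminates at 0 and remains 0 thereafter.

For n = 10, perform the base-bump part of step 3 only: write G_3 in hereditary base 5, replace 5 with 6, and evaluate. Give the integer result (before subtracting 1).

279936

base 2: 10 = 2^(2 + 1) + 2; at 3: 3^(3 + 1) + 3 = 84; next = 83
base 3: 83 = 3^(3 + 1) + 2; at 4: 4^(4 + 1) + 2 = 1026; next = 1025
base 4: 1025 = 4^(4 + 1) + 1; at 5: 5^(5 + 1) + 1 = 15626; next = 15625
base 5: 15625 = 5^(5 + 1); at 6: 6^(6 + 1) = 279936; next = 279935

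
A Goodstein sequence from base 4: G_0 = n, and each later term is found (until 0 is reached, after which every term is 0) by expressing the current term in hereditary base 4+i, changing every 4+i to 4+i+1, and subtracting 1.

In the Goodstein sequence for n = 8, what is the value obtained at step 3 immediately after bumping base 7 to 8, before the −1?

[0] 8 ≡ 2·4 (base 4). Lift 5: 10. −1: 9.
[1] 9 ≡ 5 + 4 (base 5). Lift 6: 10. −1: 9.
[2] 9 ≡ 6 + 3 (base 6). Lift 7: 10. −1: 9.
[3] 9 ≡ 7 + 2 (base 7). Lift 8: 10. −1: 9.

10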